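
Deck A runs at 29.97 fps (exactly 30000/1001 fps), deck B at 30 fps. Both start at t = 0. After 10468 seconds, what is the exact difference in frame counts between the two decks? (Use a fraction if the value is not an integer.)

314040/1001 frames

A emits 30000/1001 × 10468 = 314040000/1001 frames; B emits 30 × 10468 = 314040.
Difference = 314040/1001 frames (≈ 313.7263); B is ahead of A.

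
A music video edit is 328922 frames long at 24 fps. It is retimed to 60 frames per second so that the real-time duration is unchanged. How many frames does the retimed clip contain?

Target frames = source frames × (target rate / source rate) = 328922 × (60)/(24) = 328922 × 5/2 = 822305.

822305 frames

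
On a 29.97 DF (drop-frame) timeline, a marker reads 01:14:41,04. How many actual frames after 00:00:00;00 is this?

134300

As if non-drop at 30 labels/s: (1 × 3600 + 14 × 60 + 41) × 30 + 4 = 134434.
Minute boundaries passed: 74; those not divisible by 10: 74 − 7 = 67; dropped labels = 2 × 67 = 134.
Actual frame index = 134434 − 134 = 134300.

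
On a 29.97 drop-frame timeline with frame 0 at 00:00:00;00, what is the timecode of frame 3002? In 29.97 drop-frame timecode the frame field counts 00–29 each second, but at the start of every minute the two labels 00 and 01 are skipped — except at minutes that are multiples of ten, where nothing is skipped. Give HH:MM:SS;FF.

Ten DF minutes hold 17982 frames, so frame 3002 lies in block 0 (frames 0–17981) with 3002 frames into that block.
The block's first minute is 1800 frames and the rest 1798 each; 3002 frames reaches minute 1, so 0 × 18 + 1 × 2 = 2 labels have been skipped so far.
Adding those back, label number 3002 + 2 = 3004 at 30 labels/s is 100 s + 4 f = 0 h 1 min 40 s frame 4, i.e. 00:01:40;04.

00:01:40;04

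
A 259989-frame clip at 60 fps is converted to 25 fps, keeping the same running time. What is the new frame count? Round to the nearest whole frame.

Frames at target rate = 259989 × (25) / (60) = 433315/4 ≈ 108328.750.
Nearest whole frame: 108329.

108329 frames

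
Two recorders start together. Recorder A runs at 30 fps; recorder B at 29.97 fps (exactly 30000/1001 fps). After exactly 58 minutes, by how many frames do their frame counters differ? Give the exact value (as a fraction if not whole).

104400/1001 frames

58 min = 3480 s.
A emits 30 × 3480 = 104400 frames; B emits 30000/1001 × 3480 = 104400000/1001.
Difference = 104400/1001 frames (≈ 104.2957); B is behind A.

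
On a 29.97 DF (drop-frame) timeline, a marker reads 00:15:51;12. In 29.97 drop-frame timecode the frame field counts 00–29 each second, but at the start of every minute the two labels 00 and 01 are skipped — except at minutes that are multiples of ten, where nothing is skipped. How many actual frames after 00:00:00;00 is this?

28514

As if non-drop at 30 labels/s: (0 × 3600 + 15 × 60 + 51) × 30 + 12 = 28542.
Minute boundaries passed: 15; those not divisible by 10: 15 − 1 = 14; dropped labels = 2 × 14 = 28.
Actual frame index = 28542 − 28 = 28514.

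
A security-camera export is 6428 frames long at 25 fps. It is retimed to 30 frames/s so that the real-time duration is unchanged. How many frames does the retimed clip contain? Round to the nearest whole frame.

7714 frames

Frames at target rate = 6428 × (30) / (25) = 38568/5 ≈ 7713.600.
Nearest whole frame: 7714.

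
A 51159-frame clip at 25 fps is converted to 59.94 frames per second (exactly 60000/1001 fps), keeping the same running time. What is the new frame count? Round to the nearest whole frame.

Frames at target rate = 51159 × (60000/1001) / (25) = 122781600/1001 ≈ 122658.941.
Nearest whole frame: 122659.

122659 frames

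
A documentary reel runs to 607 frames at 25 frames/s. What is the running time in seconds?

24.28 seconds

Running time = 607 / (25) = 24.28 s.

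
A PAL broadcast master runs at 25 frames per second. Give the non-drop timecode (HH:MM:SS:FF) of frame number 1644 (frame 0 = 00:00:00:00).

1644 ÷ 25 = 65 full seconds, remainder 19 frames.
65 s = 0 h 1 min 5 s.
Timecode: 00:01:05:19.

00:01:05:19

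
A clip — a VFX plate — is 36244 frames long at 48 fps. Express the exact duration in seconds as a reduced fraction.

Running time = 36244 ÷ (48) = 36244 × 1/48 = 9061/12 s.

9061/12 seconds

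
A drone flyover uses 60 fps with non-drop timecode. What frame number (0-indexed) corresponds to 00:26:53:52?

frame 96832

Total seconds to the label: (0 × 3600 + 26 × 60 + 53) = 1613.
Frame index = 1613 × 60 + 52 = 96832.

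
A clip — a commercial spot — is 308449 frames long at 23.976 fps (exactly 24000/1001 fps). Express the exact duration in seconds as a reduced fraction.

Running time = 308449 ÷ (24000/1001) = 308449 × 1001/24000 = 308757449/24000 s.

308757449/24000 seconds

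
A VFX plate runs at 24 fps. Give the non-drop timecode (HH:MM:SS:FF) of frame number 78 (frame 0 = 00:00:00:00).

78 ÷ 24 = 3 full seconds, remainder 6 frames.
3 s = 0 h 0 min 3 s.
Timecode: 00:00:03:06.

00:00:03:06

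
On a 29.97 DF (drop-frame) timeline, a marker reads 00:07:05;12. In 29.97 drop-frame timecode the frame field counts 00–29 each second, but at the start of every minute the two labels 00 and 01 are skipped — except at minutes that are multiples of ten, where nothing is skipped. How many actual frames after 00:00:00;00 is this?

Complete 10-minute blocks: 0, each 17982 frames → 0.
Remaining 7 whole minutes in the current block: 1800 + 6 × 1798 = 12588 frames.
Within the current minute: 5 × 30 + 12 − 2 = 160 (labels ;00/;01 skipped at this minute). Total = 0 + 12588 + 160 = 12748.

12748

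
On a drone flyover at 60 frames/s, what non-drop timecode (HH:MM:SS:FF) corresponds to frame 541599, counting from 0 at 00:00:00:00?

541599 ÷ 60 = 9026 full seconds, remainder 39 frames.
9026 s = 2 h 30 min 26 s.
Timecode: 02:30:26:39.

02:30:26:39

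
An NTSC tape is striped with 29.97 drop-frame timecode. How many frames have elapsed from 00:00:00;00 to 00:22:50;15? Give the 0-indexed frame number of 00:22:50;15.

41075

Complete 10-minute blocks: 2, each 17982 frames → 35964.
Remaining 2 whole minutes in the current block: 1800 + 1 × 1798 = 3598 frames.
Within the current minute: 50 × 30 + 15 − 2 = 1513 (labels ;00/;01 skipped at this minute). Total = 35964 + 3598 + 1513 = 41075.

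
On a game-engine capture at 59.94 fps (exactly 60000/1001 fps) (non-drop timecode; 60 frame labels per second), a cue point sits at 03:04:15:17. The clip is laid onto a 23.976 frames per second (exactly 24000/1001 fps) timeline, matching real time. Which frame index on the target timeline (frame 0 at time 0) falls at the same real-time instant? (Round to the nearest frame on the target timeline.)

frame 265327

Source frame index: (3×3600 + 4×60 + 15) × 60 + 17 = 663317.
Real time: 663317 / (60000/1001) = 663980317/60000 s.
Target frame: (663980317/60000) × (24000/1001) = 1326634/5 ≈ 265326.800 → 265327.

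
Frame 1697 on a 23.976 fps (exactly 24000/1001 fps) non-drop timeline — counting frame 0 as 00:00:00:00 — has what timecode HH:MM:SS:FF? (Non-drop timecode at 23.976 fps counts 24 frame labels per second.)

1697 ÷ 24 = 70 full seconds, remainder 17 frames.
70 s = 0 h 1 min 10 s.
Timecode: 00:01:10:17.

00:01:10:17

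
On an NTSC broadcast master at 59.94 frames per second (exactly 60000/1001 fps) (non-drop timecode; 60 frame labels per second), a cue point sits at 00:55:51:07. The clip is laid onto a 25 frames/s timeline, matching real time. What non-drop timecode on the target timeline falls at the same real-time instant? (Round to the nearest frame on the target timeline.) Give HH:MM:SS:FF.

00:55:54:12

Source frame index: (0×3600 + 55×60 + 51) × 60 + 7 = 201067.
Real time: 201067 / (60000/1001) = 201268067/60000 s.
Target frame: (201268067/60000) × (25) = 201268067/2400 ≈ 83861.695 → 83862.
At 25 labels/s: frame 83862 → 00:55:54:12.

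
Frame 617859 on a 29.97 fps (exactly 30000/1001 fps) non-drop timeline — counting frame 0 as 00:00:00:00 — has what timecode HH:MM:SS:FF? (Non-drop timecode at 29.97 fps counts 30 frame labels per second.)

05:43:15:09

617859 ÷ 30 = 20595 full seconds, remainder 9 frames.
20595 s = 5 h 43 min 15 s.
Timecode: 05:43:15:09.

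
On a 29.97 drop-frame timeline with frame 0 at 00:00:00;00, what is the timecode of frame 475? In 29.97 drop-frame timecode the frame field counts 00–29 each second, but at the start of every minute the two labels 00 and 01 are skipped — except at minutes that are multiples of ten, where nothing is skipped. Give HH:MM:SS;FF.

00:00:15;25

Ten DF minutes hold 17982 frames, so frame 475 lies in block 0 (frames 0–17981) with 475 frames into that block.
The block's first minute is 1800 frames and the rest 1798 each; 475 frames reaches minute 0, so 0 × 18 + 0 × 2 = 0 labels have been skipped so far.
Adding those back, label number 475 + 0 = 475 at 30 labels/s is 15 s + 25 f = 0 h 0 min 15 s frame 25, i.e. 00:00:15;25.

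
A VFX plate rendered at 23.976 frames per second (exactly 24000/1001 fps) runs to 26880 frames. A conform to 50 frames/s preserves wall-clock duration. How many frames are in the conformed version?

Target frames = source frames × (target rate / source rate) = 26880 × (50)/(24000/1001) = 26880 × 1001/480 = 56056.

56056 frames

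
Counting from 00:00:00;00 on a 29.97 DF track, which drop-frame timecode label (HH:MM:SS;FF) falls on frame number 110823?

Each 10-minute DF block holds 10 × 60 × 30 − 9 × 2 = 17982 frames. 110823 ÷ 17982 → 6 full blocks, remainder 2931.
Within the partial block the first minute is 1800 frames and each further minute 1798, so 1 further minute boundary passed. Total skipped labels = 18 × 6 + 2 × 1 = 110.
Non-drop label index = 110823 + 110 = 110933; at 30 labels/s that is 01:01:37:23, i.e. DF 01:01:37;23.

01:01:37;23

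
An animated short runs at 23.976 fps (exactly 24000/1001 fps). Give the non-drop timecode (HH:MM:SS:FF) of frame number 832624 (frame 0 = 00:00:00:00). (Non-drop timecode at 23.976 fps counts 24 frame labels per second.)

09:38:12:16

832624 ÷ 24 = 34692 full seconds, remainder 16 frames.
34692 s = 9 h 38 min 12 s.
Timecode: 09:38:12:16.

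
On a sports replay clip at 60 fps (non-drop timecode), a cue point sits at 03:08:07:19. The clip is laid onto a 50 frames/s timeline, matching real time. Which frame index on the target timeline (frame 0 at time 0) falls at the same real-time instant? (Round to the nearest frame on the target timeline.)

frame 564366

Source frame index: (3×3600 + 8×60 + 7) × 60 + 19 = 677239.
Real time: 677239 / (60) = 677239/60 s.
Target frame: (677239/60) × (50) = 3386195/6 ≈ 564365.833 → 564366.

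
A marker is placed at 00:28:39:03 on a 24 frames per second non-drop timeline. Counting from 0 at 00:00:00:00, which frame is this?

Total seconds to the label: (0 × 3600 + 28 × 60 + 39) = 1719.
Frame index = 1719 × 24 + 3 = 41259.

frame 41259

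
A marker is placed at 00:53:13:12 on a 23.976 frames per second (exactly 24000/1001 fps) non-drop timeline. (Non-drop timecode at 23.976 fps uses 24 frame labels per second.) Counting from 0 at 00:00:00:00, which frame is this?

Total seconds to the label: (0 × 3600 + 53 × 60 + 13) = 3193.
Frame index = 3193 × 24 + 12 = 76644.

76644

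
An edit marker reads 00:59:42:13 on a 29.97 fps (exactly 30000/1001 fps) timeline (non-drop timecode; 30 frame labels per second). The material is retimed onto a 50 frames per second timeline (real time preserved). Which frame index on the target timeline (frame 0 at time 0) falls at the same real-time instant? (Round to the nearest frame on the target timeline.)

Source frame index: (0×3600 + 59×60 + 42) × 30 + 13 = 107473.
Real time: 107473 / (30000/1001) = 107580473/30000 s.
Target frame: (107580473/30000) × (50) = 107580473/600 ≈ 179300.788 → 179301.

frame 179301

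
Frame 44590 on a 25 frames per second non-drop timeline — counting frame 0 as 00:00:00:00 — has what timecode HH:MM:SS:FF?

44590 ÷ 25 = 1783 full seconds, remainder 15 frames.
1783 s = 0 h 29 min 43 s.
Timecode: 00:29:43:15.

00:29:43:15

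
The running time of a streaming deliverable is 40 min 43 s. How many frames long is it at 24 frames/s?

58632 frames

40 min 43 s = 2443 s.
Frames = 2443 × 24 = 58632.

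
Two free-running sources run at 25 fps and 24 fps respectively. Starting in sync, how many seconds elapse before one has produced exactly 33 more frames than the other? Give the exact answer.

The gap grows by |24 − 25| = 1 frame per second.
Time for a 33-frame gap: 33 ÷ (1) = 33 s.

33 seconds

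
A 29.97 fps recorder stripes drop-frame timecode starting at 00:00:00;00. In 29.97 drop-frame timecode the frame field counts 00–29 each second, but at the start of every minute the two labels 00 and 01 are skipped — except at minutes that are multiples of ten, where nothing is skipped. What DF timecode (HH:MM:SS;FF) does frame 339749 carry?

Ten DF minutes hold 17982 frames, so frame 339749 lies in block 18 (frames 323676–341657) with 16073 frames into that block.
The block's first minute is 1800 frames and the rest 1798 each; 16073 frames reaches minute 8, so 18 × 18 + 8 × 2 = 340 labels have been skipped so far.
Adding those back, label number 339749 + 340 = 340089 at 30 labels/s is 11336 s + 9 f = 3 h 8 min 56 s frame 9, i.e. 03:08:56;09.

03:08:56;09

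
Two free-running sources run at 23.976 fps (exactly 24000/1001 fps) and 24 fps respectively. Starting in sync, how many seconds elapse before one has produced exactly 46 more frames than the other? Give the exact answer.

The gap grows by |24 − 24000/1001| = 24/1001 frames per second.
Time for a 46-frame gap: 46 ÷ (24/1001) = 23023/12 s.

23023/12 seconds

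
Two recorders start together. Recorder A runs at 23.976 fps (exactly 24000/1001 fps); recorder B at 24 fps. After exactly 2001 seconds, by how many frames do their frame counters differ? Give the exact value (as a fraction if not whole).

48024/1001 frames

A emits 24000/1001 × 2001 = 48024000/1001 frames; B emits 24 × 2001 = 48024.
Difference = 48024/1001 frames (≈ 47.9760); B is ahead of A.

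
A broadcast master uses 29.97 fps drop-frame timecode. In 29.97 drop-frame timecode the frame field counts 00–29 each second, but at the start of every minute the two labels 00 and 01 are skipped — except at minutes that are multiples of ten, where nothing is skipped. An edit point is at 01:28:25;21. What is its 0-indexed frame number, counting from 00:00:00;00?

Complete 10-minute blocks: 8, each 17982 frames → 143856.
Remaining 8 whole minutes in the current block: 1800 + 7 × 1798 = 14386 frames.
Within the current minute: 25 × 30 + 21 − 2 = 769 (labels ;00/;01 skipped at this minute). Total = 143856 + 14386 + 769 = 159011.

159011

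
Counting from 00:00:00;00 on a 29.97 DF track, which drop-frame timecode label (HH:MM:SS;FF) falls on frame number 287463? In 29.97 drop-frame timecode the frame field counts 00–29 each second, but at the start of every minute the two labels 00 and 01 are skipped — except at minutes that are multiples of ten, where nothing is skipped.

Each 10-minute DF block holds 10 × 60 × 30 − 9 × 2 = 17982 frames. 287463 ÷ 17982 → 15 full blocks, remainder 17733.
Within the partial block the first minute is 1800 frames and each further minute 1798, so 9 further minute boundaries passed. Total skipped labels = 18 × 15 + 2 × 9 = 288.
Non-drop label index = 287463 + 288 = 287751; at 30 labels/s that is 02:39:51:21, i.e. DF 02:39:51;21.

02:39:51;21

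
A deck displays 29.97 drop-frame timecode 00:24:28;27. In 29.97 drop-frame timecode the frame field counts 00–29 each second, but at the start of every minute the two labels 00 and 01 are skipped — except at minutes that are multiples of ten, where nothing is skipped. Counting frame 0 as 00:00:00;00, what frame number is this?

44023

Complete 10-minute blocks: 2, each 17982 frames → 35964.
Remaining 4 whole minutes in the current block: 1800 + 3 × 1798 = 7194 frames.
Within the current minute: 28 × 30 + 27 − 2 = 865 (labels ;00/;01 skipped at this minute). Total = 35964 + 7194 + 865 = 44023.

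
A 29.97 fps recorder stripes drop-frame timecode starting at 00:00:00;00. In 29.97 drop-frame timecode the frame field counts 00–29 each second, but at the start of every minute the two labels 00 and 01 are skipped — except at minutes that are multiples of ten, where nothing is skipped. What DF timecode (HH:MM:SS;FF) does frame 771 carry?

00:00:25;21

Each 10-minute DF block holds 10 × 60 × 30 − 9 × 2 = 17982 frames. 771 ÷ 17982 → 0 full blocks, remainder 771.
Within the partial block the first minute is 1800 frames and each further minute 1798, so 0 further minute boundaries passed. Total skipped labels = 18 × 0 + 2 × 0 = 0.
Non-drop label index = 771 + 0 = 771; at 30 labels/s that is 00:00:25:21, i.e. DF 00:00:25;21.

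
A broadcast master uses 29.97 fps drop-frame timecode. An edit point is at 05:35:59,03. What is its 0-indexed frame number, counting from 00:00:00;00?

604169

Complete 10-minute blocks: 33, each 17982 frames → 593406.
Remaining 5 whole minutes in the current block: 1800 + 4 × 1798 = 8992 frames.
Within the current minute: 59 × 30 + 3 − 2 = 1771 (labels ;00/;01 skipped at this minute). Total = 593406 + 8992 + 1771 = 604169.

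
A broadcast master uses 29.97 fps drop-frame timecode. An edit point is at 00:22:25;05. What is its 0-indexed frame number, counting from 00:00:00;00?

Complete 10-minute blocks: 2, each 17982 frames → 35964.
Remaining 2 whole minutes in the current block: 1800 + 1 × 1798 = 3598 frames.
Within the current minute: 25 × 30 + 5 − 2 = 753 (labels ;00/;01 skipped at this minute). Total = 35964 + 3598 + 753 = 40315.

40315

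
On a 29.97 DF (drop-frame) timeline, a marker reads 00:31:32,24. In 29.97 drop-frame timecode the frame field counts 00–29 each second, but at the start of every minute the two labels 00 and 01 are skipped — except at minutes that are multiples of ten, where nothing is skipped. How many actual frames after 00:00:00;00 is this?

Complete 10-minute blocks: 3, each 17982 frames → 53946.
Remaining 1 whole minute in the current block: 1800 + 0 × 1798 = 1800 frames.
Within the current minute: 32 × 30 + 24 − 2 = 982 (labels ;00/;01 skipped at this minute). Total = 53946 + 1800 + 982 = 56728.

56728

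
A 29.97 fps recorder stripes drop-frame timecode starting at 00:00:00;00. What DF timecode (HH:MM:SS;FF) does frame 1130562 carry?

10:28:43;04

Ten DF minutes hold 17982 frames, so frame 1130562 lies in block 62 (frames 1114884–1132865) with 15678 frames into that block.
The block's first minute is 1800 frames and the rest 1798 each; 15678 frames reaches minute 8, so 62 × 18 + 8 × 2 = 1132 labels have been skipped so far.
Adding those back, label number 1130562 + 1132 = 1131694 at 30 labels/s is 37723 s + 4 f = 10 h 28 min 43 s frame 4, i.e. 10:28:43;04.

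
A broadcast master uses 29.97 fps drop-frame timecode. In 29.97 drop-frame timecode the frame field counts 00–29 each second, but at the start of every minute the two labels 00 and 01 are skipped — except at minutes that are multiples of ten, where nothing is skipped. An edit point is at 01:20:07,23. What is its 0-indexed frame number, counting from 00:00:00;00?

As if non-drop at 30 labels/s: (1 × 3600 + 20 × 60 + 7) × 30 + 23 = 144233.
Minute boundaries passed: 80; those not divisible by 10: 80 − 8 = 72; dropped labels = 2 × 72 = 144.
Actual frame index = 144233 − 144 = 144089.

144089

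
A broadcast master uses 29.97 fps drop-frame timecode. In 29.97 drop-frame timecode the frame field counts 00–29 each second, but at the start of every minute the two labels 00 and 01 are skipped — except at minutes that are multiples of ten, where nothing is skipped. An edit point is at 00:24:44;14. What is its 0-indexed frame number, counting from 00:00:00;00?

44490

Complete 10-minute blocks: 2, each 17982 frames → 35964.
Remaining 4 whole minutes in the current block: 1800 + 3 × 1798 = 7194 frames.
Within the current minute: 44 × 30 + 14 − 2 = 1332 (labels ;00/;01 skipped at this minute). Total = 35964 + 7194 + 1332 = 44490.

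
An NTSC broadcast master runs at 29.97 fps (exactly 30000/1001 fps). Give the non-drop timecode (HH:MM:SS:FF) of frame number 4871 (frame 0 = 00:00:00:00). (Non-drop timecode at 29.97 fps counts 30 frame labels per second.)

00:02:42:11

4871 ÷ 30 = 162 full seconds, remainder 11 frames.
162 s = 0 h 2 min 42 s.
Timecode: 00:02:42:11.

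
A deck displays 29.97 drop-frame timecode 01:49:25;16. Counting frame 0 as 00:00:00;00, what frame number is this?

Complete 10-minute blocks: 10, each 17982 frames → 179820.
Remaining 9 whole minutes in the current block: 1800 + 8 × 1798 = 16184 frames.
Within the current minute: 25 × 30 + 16 − 2 = 764 (labels ;00/;01 skipped at this minute). Total = 179820 + 16184 + 764 = 196768.

196768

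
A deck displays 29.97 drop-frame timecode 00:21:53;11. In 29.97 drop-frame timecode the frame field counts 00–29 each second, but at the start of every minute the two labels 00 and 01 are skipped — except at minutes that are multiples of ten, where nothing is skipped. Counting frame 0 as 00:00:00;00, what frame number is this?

As if non-drop at 30 labels/s: (0 × 3600 + 21 × 60 + 53) × 30 + 11 = 39401.
Minute boundaries passed: 21; those not divisible by 10: 21 − 2 = 19; dropped labels = 2 × 19 = 38.
Actual frame index = 39401 − 38 = 39363.

39363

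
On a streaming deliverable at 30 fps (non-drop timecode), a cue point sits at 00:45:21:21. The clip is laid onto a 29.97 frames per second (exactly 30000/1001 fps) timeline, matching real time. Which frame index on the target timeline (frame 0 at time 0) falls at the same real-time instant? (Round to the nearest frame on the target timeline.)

frame 81569

Source frame index: (0×3600 + 45×60 + 21) × 30 + 21 = 81651.
Real time: 81651 / (30) = 27217/10 s.
Target frame: (27217/10) × (30000/1001) = 81651000/1001 ≈ 81569.431 → 81569.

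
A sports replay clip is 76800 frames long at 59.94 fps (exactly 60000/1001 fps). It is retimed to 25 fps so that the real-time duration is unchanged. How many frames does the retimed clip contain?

32032 frames

Target frames = source frames × (target rate / source rate) = 76800 × (25)/(60000/1001) = 76800 × 1001/2400 = 32032.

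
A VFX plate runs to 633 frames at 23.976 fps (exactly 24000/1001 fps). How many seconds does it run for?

26.401375 seconds

Running time = 633 / (24000/1001) = 26.401375 s.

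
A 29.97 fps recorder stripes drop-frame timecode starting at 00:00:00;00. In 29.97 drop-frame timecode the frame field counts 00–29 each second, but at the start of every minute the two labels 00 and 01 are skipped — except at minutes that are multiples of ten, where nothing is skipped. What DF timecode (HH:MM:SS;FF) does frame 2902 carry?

Ten DF minutes hold 17982 frames, so frame 2902 lies in block 0 (frames 0–17981) with 2902 frames into that block.
The block's first minute is 1800 frames and the rest 1798 each; 2902 frames reaches minute 1, so 0 × 18 + 1 × 2 = 2 labels have been skipped so far.
Adding those back, label number 2902 + 2 = 2904 at 30 labels/s is 96 s + 24 f = 0 h 1 min 36 s frame 24, i.e. 00:01:36;24.

00:01:36;24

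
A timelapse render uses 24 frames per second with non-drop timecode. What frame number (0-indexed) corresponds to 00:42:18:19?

60931

Total seconds to the label: (0 × 3600 + 42 × 60 + 18) = 2538.
Frame index = 2538 × 24 + 19 = 60931.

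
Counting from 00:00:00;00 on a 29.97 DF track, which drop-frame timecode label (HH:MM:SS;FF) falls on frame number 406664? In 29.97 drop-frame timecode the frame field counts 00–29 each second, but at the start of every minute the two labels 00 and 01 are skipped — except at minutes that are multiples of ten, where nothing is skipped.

Each 10-minute DF block holds 10 × 60 × 30 − 9 × 2 = 17982 frames. 406664 ÷ 17982 → 22 full blocks, remainder 11060.
Within the partial block the first minute is 1800 frames and each further minute 1798, so 6 further minute boundaries passed. Total skipped labels = 18 × 22 + 2 × 6 = 408.
Non-drop label index = 406664 + 408 = 407072; at 30 labels/s that is 03:46:09:02, i.e. DF 03:46:09;02.

03:46:09;02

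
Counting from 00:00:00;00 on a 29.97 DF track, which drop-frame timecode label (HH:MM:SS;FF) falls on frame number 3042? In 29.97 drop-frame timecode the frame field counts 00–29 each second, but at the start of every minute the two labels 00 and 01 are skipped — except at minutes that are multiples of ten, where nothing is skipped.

00:01:41;14

Ten DF minutes hold 17982 frames, so frame 3042 lies in block 0 (frames 0–17981) with 3042 frames into that block.
The block's first minute is 1800 frames and the rest 1798 each; 3042 frames reaches minute 1, so 0 × 18 + 1 × 2 = 2 labels have been skipped so far.
Adding those back, label number 3042 + 2 = 3044 at 30 labels/s is 101 s + 14 f = 0 h 1 min 41 s frame 14, i.e. 00:01:41;14.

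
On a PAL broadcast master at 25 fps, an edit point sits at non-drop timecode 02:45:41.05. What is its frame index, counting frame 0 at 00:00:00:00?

248530

Total seconds to the label: (2 × 3600 + 45 × 60 + 41) = 9941.
Frame index = 9941 × 25 + 5 = 248530.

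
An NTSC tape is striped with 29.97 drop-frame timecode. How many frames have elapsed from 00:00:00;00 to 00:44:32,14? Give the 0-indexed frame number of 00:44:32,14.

80094

Complete 10-minute blocks: 4, each 17982 frames → 71928.
Remaining 4 whole minutes in the current block: 1800 + 3 × 1798 = 7194 frames.
Within the current minute: 32 × 30 + 14 − 2 = 972 (labels ;00/;01 skipped at this minute). Total = 71928 + 7194 + 972 = 80094.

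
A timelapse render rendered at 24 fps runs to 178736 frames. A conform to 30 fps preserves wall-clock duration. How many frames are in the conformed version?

Target frames = source frames × (target rate / source rate) = 178736 × (30)/(24) = 178736 × 5/4 = 223420.

223420 frames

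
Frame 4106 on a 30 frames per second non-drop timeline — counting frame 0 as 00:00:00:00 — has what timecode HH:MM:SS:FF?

00:02:16:26

4106 ÷ 30 = 136 full seconds, remainder 26 frames.
136 s = 0 h 2 min 16 s.
Timecode: 00:02:16:26.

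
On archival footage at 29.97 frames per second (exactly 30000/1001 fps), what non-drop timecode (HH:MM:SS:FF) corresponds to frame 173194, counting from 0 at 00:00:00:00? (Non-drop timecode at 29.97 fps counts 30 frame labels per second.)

173194 ÷ 30 = 5773 full seconds, remainder 4 frames.
5773 s = 1 h 36 min 13 s.
Timecode: 01:36:13:04.

01:36:13:04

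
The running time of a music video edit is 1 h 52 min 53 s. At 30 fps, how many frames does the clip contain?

1 h 52 min 53 s = 6773 s.
Frames = 6773 × 30 = 203190.

203190 frames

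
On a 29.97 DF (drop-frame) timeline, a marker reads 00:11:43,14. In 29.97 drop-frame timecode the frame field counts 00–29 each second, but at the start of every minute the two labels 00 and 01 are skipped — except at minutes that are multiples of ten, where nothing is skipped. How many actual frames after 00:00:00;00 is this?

As if non-drop at 30 labels/s: (0 × 3600 + 11 × 60 + 43) × 30 + 14 = 21104.
Minute boundaries passed: 11; those not divisible by 10: 11 − 1 = 10; dropped labels = 2 × 10 = 20.
Actual frame index = 21104 − 20 = 21084.

21084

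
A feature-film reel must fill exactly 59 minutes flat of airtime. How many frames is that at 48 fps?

169920 frames

59 min = 3540 s.
Frames = 3540 × 48 = 169920.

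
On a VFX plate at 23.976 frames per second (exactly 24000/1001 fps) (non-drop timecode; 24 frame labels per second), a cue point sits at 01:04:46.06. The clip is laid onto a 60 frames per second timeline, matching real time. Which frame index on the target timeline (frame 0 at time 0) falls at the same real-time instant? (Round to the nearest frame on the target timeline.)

frame 233408

Source frame index: (1×3600 + 4×60 + 46) × 24 + 6 = 93270.
Real time: 93270 / (24000/1001) = 3112109/800 s.
Target frame: (3112109/800) × (60) = 9336327/40 ≈ 233408.175 → 233408.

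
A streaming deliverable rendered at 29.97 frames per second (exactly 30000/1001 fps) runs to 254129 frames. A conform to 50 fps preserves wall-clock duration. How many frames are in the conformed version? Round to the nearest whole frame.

423972 frames

Frames at target rate = 254129 × (50) / (30000/1001) = 254383129/600 ≈ 423971.882.
Nearest whole frame: 423972.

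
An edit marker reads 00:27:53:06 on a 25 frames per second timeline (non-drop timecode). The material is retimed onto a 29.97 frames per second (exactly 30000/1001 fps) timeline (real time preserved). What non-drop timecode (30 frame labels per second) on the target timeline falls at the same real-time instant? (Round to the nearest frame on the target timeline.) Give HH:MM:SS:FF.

Source frame index: (0×3600 + 27×60 + 53) × 25 + 6 = 41831.
Real time: 41831 / (25) = 41831/25 s.
Target frame: (41831/25) × (30000/1001) = 50197200/1001 ≈ 50147.053 → 50147.
At 30 labels/s: frame 50147 → 00:27:51:17.

00:27:51:17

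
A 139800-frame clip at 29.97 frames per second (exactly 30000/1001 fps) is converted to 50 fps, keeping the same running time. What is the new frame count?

233233 frames

Target frames = source frames × (target rate / source rate) = 139800 × (50)/(30000/1001) = 139800 × 1001/600 = 233233.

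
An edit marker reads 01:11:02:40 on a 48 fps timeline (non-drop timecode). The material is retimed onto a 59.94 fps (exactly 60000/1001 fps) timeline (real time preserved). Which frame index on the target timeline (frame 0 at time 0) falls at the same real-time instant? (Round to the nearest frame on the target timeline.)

frame 255514

Source frame index: (1×3600 + 11×60 + 2) × 48 + 40 = 204616.
Real time: 204616 / (48) = 25577/6 s.
Target frame: (25577/6) × (60000/1001) = 255770000/1001 ≈ 255514.486 → 255514.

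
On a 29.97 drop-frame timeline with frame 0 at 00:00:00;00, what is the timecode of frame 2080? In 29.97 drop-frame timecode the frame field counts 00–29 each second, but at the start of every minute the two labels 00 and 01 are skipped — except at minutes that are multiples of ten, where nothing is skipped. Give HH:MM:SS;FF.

00:01:09;12

Each 10-minute DF block holds 10 × 60 × 30 − 9 × 2 = 17982 frames. 2080 ÷ 17982 → 0 full blocks, remainder 2080.
Within the partial block the first minute is 1800 frames and each further minute 1798, so 1 further minute boundary passed. Total skipped labels = 18 × 0 + 2 × 1 = 2.
Non-drop label index = 2080 + 2 = 2082; at 30 labels/s that is 00:01:09:12, i.e. DF 00:01:09;12.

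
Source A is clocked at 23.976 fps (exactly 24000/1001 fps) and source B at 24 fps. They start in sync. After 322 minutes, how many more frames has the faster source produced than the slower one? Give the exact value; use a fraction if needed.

322 min = 19320 s.
A emits 24000/1001 × 19320 = 66240000/143 frames; B emits 24 × 19320 = 463680.
Difference = 66240/143 frames (≈ 463.2168); B is ahead of A.

66240/143 frames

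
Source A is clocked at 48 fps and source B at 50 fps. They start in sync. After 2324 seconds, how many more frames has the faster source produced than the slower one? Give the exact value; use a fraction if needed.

A emits 48 × 2324 = 111552 frames; B emits 50 × 2324 = 116200.
Difference = 4648 frames; B is ahead of A.

4648 frames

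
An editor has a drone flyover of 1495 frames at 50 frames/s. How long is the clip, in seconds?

29.9 seconds

Running time = 1495 / (50) = 29.9 s.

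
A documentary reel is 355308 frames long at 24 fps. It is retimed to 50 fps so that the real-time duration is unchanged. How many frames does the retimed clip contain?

Target frames = source frames × (target rate / source rate) = 355308 × (50)/(24) = 355308 × 25/12 = 740225.

740225 frames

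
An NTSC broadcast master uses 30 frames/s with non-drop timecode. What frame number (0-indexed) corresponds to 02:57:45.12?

frame 319962

Total seconds to the label: (2 × 3600 + 57 × 60 + 45) = 10665.
Frame index = 10665 × 30 + 12 = 319962.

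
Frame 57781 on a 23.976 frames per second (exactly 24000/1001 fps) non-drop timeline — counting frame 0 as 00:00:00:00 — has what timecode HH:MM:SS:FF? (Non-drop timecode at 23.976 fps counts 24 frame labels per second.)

57781 ÷ 24 = 2407 full seconds, remainder 13 frames.
2407 s = 0 h 40 min 7 s.
Timecode: 00:40:07:13.

00:40:07:13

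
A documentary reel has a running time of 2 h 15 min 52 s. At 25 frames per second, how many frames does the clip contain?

2 h 15 min 52 s = 8152 s.
Frames = 8152 × 25 = 203800.

203800 frames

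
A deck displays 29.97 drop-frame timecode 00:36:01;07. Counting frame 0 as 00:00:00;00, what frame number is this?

64771

As if non-drop at 30 labels/s: (0 × 3600 + 36 × 60 + 1) × 30 + 7 = 64837.
Minute boundaries passed: 36; those not divisible by 10: 36 − 3 = 33; dropped labels = 2 × 33 = 66.
Actual frame index = 64837 − 66 = 64771.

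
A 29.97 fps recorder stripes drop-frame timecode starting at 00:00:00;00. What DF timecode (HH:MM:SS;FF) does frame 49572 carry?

Ten DF minutes hold 17982 frames, so frame 49572 lies in block 2 (frames 35964–53945) with 13608 frames into that block.
The block's first minute is 1800 frames and the rest 1798 each; 13608 frames reaches minute 7, so 2 × 18 + 7 × 2 = 50 labels have been skipped so far.
Adding those back, label number 49572 + 50 = 49622 at 30 labels/s is 1654 s + 2 f = 0 h 27 min 34 s frame 2, i.e. 00:27:34;02.

00:27:34;02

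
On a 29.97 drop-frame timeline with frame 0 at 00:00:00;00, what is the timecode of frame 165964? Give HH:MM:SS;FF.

Each 10-minute DF block holds 10 × 60 × 30 − 9 × 2 = 17982 frames. 165964 ÷ 17982 → 9 full blocks, remainder 4126.
Within the partial block the first minute is 1800 frames and each further minute 1798, so 2 further minute boundaries passed. Total skipped labels = 18 × 9 + 2 × 2 = 166.
Non-drop label index = 165964 + 166 = 166130; at 30 labels/s that is 01:32:17:20, i.e. DF 01:32:17;20.

01:32:17;20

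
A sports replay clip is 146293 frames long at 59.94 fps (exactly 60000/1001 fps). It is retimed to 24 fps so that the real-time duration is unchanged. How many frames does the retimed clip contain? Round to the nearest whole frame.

58576 frames

Frames at target rate = 146293 × (24) / (60000/1001) = 146439293/2500 ≈ 58575.717.
Nearest whole frame: 58576.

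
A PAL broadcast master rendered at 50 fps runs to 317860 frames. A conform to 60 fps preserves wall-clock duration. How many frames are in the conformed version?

381432 frames

Target frames = source frames × (target rate / source rate) = 317860 × (60)/(50) = 317860 × 6/5 = 381432.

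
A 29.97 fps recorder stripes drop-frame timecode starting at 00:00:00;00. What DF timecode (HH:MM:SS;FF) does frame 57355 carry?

Each 10-minute DF block holds 10 × 60 × 30 − 9 × 2 = 17982 frames. 57355 ÷ 17982 → 3 full blocks, remainder 3409.
Within the partial block the first minute is 1800 frames and each further minute 1798, so 1 further minute boundary passed. Total skipped labels = 18 × 3 + 2 × 1 = 56.
Non-drop label index = 57355 + 56 = 57411; at 30 labels/s that is 00:31:53:21, i.e. DF 00:31:53;21.

00:31:53;21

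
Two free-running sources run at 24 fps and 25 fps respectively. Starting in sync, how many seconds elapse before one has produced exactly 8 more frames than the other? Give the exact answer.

The gap grows by |25 − 24| = 1 frame per second.
Time for a 8-frame gap: 8 ÷ (1) = 8 s.

8 seconds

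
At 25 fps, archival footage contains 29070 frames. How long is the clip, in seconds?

1162.8 seconds

Running time = 29070 / (25) = 1162.8 s.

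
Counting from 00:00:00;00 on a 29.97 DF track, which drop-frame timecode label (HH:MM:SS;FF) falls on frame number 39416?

00:21:55;04

Ten DF minutes hold 17982 frames, so frame 39416 lies in block 2 (frames 35964–53945) with 3452 frames into that block.
The block's first minute is 1800 frames and the rest 1798 each; 3452 frames reaches minute 1, so 2 × 18 + 1 × 2 = 38 labels have been skipped so far.
Adding those back, label number 39416 + 38 = 39454 at 30 labels/s is 1315 s + 4 f = 0 h 21 min 55 s frame 4, i.e. 00:21:55;04.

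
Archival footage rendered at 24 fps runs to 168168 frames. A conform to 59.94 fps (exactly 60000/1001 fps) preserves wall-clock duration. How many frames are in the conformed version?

Target frames = source frames × (target rate / source rate) = 168168 × (60000/1001)/(24) = 168168 × 2500/1001 = 420000.

420000 frames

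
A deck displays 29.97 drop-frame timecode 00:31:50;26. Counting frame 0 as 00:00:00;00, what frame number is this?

57270

Complete 10-minute blocks: 3, each 17982 frames → 53946.
Remaining 1 whole minute in the current block: 1800 + 0 × 1798 = 1800 frames.
Within the current minute: 50 × 30 + 26 − 2 = 1524 (labels ;00/;01 skipped at this minute). Total = 53946 + 1800 + 1524 = 57270.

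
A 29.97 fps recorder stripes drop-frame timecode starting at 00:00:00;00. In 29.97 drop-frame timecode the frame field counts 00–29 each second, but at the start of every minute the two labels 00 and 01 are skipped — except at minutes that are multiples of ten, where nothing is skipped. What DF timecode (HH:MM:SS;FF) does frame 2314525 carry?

Each 10-minute DF block holds 10 × 60 × 30 − 9 × 2 = 17982 frames. 2314525 ÷ 17982 → 128 full blocks, remainder 12829.
Within the partial block the first minute is 1800 frames and each further minute 1798, so 7 further minute boundaries passed. Total skipped labels = 18 × 128 + 2 × 7 = 2318.
Non-drop label index = 2314525 + 2318 = 2316843; at 30 labels/s that is 21:27:08:03, i.e. DF 21:27:08;03.

21:27:08;03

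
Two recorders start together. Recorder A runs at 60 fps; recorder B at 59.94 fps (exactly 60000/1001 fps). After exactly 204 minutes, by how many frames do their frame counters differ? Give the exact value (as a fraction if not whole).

204 min = 12240 s.
A emits 60 × 12240 = 734400 frames; B emits 60000/1001 × 12240 = 734400000/1001.
Difference = 734400/1001 frames (≈ 733.6663); B is behind A.

734400/1001 frames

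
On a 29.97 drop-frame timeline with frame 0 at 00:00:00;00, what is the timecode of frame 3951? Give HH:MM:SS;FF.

Ten DF minutes hold 17982 frames, so frame 3951 lies in block 0 (frames 0–17981) with 3951 frames into that block.
The block's first minute is 1800 frames and the rest 1798 each; 3951 frames reaches minute 2, so 0 × 18 + 2 × 2 = 4 labels have been skipped so far.
Adding those back, label number 3951 + 4 = 3955 at 30 labels/s is 131 s + 25 f = 0 h 2 min 11 s frame 25, i.e. 00:02:11;25.

00:02:11;25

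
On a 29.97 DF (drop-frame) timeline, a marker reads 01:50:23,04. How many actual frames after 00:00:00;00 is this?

As if non-drop at 30 labels/s: (1 × 3600 + 50 × 60 + 23) × 30 + 4 = 198694.
Minute boundaries passed: 110; those not divisible by 10: 110 − 11 = 99; dropped labels = 2 × 99 = 198.
Actual frame index = 198694 − 198 = 198496.

198496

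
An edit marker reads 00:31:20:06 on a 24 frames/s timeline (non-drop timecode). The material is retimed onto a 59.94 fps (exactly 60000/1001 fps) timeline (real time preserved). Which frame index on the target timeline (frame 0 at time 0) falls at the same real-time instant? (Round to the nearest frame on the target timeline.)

frame 112702

Source frame index: (0×3600 + 31×60 + 20) × 24 + 6 = 45126.
Real time: 45126 / (24) = 7521/4 s.
Target frame: (7521/4) × (60000/1001) = 112815000/1001 ≈ 112702.298 → 112702.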